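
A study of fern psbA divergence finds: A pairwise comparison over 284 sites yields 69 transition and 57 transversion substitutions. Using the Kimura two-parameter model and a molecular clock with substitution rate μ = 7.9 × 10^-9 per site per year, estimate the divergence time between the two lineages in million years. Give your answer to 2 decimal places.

P = 69/284 ≈ 0.242958 and Q = 57/284 ≈ 0.200704.
Under the Kimura two-parameter model, d = −½ ln(1 − 2P − Q) − ¼ ln(1 − 2Q).
1 − 2P − Q = 0.31338, giving −½ ln(0.31338) = 0.580169.
1 − 2Q = 0.598592, giving −¼ ln(0.598592) = 0.128294.
d = 0.580169 + 0.128294 = 0.708463.
Under a molecular clock d = 2μt, so t = d/(2μ) = 0.708463 / (2 × 7.9 × 10^-9) = 44.84 million years.

44.84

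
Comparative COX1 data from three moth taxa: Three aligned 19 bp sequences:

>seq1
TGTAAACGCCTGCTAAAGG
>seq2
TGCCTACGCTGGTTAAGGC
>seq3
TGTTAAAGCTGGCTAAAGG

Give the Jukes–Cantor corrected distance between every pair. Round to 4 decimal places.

d(seq1,seq2) = 0.6181, d(seq1,seq3) = 0.2471, d(seq2,seq3) = 0.5068

seq1–seq2: 8/19 sites differ → p ≈ 0.421053, d = −0.75 ln(1 − 0.561404) = 0.618132 ≈ 0.6181.
seq1–seq3: 4/19 sites differ → p ≈ 0.210526, d = −0.75 ln(1 − 0.280701) = 0.247109 ≈ 0.2471.
seq2–seq3: 7/19 sites differ → p ≈ 0.368421, d = −0.75 ln(1 − 0.491228) = 0.506816 ≈ 0.5068.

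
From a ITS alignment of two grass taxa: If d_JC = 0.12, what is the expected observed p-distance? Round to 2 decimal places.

p = (3/4)(1 − e^(−4d/3)) = 0.75 × (1 − e^(-0.16)) = 0.75 × (1 − 0.852144) = 0.110892.

0.11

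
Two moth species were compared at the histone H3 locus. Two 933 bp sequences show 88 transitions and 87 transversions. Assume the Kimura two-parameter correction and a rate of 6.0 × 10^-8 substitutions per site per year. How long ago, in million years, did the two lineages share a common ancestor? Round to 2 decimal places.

P = 88/933 ≈ 0.094319 and Q = 87/933 ≈ 0.093248.
Under the Kimura two-parameter model, d = −½ ln(1 − 2P − Q) − ¼ ln(1 − 2Q).
1 − 2P − Q = 0.718114, giving −½ ln(0.718114) = 0.165563.
1 − 2Q = 0.813504, giving −¼ ln(0.813504) = 0.051601.
d = 0.165563 + 0.051601 = 0.217164.
Under a molecular clock d = 2μt, so t = d/(2μ) = 0.217164 / (2 × 6.0 × 10^-8) = 1.81 million years.

1.81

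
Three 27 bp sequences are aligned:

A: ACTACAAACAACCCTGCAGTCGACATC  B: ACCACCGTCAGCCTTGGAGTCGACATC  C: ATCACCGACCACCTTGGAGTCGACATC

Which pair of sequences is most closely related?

B and C

A–B: 7/27 differ, p = 0.259, d = 0.318.
A–C: 7/27 differ, p = 0.259, d = 0.318.
B–C: 4/27 differ, p = 0.148, d = 0.165.
The smallest distance is between B and C.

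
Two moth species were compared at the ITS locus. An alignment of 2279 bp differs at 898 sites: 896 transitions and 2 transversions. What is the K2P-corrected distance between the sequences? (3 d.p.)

0.774

P = 896/2279 ≈ 0.393155 and Q = 2/2279 ≈ 0.000878.
Under the Kimura two-parameter model, d = −½ ln(1 − 2P − Q) − ¼ ln(1 − 2Q).
1 − 2P − Q = 0.212812, giving −½ ln(0.212812) = 0.773673.
1 − 2Q = 0.998244, giving −¼ ln(0.998244) = 0.000439.
d = 0.773673 + 0.000439 = 0.774112.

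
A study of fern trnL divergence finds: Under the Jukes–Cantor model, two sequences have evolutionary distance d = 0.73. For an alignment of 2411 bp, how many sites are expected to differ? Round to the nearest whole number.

1125

Invert JC69: p = (3/4)(1 − e^(−4d/3)) = 0.75 × (1 − e^(-0.973333)) = 0.75 × (1 − 0.377822) = 0.466634.
Expected differing sites = pL ≈ 0.466634 × 2411 = 1125.054574 ≈ 1125.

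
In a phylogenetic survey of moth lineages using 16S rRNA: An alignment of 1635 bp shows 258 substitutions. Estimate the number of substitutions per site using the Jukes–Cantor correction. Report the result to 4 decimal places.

p = 258/1635 ≈ 0.157798.
d = −(3/4) ln(1 − 4p/3) = −0.75 ln(1 − 0.210397) = −0.75 ln(0.789603)
  = −0.75 × (-0.236225) = 0.177169 substitutions/site.

0.1772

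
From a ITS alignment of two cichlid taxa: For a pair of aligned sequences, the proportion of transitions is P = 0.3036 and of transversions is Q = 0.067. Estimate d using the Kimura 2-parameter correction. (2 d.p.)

Under the Kimura two-parameter model, d = −½ ln(1 − 2P − Q) − ¼ ln(1 − 2Q).
1 − 2P − Q = 0.3258, giving −½ ln(0.3258) = 0.560736.
1 − 2Q = 0.866, giving −¼ ln(0.866) = 0.035968.
d = 0.560736 + 0.035968 = 0.596704.

0.60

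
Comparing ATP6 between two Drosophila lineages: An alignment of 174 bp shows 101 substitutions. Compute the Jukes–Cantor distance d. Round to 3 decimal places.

1.115

p = 101/174 ≈ 0.58046.
d = −(3/4) ln(1 − 4p/3) = −0.75 ln(1 − 0.773947) = −0.75 ln(0.226053)
  = −0.75 × (-1.486986) = 1.115240 substitutions/site.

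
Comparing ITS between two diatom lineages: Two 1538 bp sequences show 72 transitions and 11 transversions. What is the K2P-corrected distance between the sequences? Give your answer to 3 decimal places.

0.057

P = 72/1538 ≈ 0.046814 and Q = 11/1538 ≈ 0.007152.
Under the Kimura two-parameter model, d = −½ ln(1 − 2P − Q) − ¼ ln(1 − 2Q).
1 − 2P − Q = 0.89922, giving −½ ln(0.89922) = 0.053114.
1 − 2Q = 0.985696, giving −¼ ln(0.985696) = 0.003602.
d = 0.053114 + 0.003602 = 0.056716.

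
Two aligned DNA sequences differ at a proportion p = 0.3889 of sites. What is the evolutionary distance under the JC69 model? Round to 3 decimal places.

0.548

d = −(3/4) ln(1 − 4p/3) = −0.75 ln(1 − 0.518533) = −0.75 ln(0.481467)
  = −0.75 × (-0.730918) = 0.548189 substitutions/site.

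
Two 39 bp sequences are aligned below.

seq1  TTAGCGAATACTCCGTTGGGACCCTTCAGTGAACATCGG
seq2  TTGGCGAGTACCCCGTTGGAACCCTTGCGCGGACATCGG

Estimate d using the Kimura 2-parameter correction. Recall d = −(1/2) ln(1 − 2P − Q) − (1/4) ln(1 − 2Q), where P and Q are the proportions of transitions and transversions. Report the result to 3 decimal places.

0.249

Of 39 sites, 6 differences are transitions and 2 are transversions, so P = 6/39 ≈ 0.153846 and Q = 2/39 ≈ 0.051282.
Under the Kimura two-parameter model, d = −½ ln(1 − 2P − Q) − ¼ ln(1 − 2Q).
1 − 2P − Q = 0.641026, giving −½ ln(0.641026) = 0.222343.
1 − 2Q = 0.897436, giving −¼ ln(0.897436) = 0.027053.
d = 0.222343 + 0.027053 = 0.249396.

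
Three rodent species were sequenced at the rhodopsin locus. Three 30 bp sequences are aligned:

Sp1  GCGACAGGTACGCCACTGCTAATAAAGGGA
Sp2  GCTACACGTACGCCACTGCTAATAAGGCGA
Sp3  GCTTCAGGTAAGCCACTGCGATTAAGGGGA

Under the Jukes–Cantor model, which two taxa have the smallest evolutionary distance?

Sp1–Sp2: 4/30 differ, p = 0.133, d = 0.147.
Sp1–Sp3: 6/30 differ, p = 0.200, d = 0.233.
Sp2–Sp3: 6/30 differ, p = 0.200, d = 0.233.
The smallest distance is between Sp1 and Sp2.

Sp1 and Sp2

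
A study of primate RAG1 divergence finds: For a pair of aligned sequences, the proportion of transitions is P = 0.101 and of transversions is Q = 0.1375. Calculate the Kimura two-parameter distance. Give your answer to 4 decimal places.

Under the Kimura two-parameter model, d = −½ ln(1 − 2P − Q) − ¼ ln(1 − 2Q).
1 − 2P − Q = 0.6605, giving −½ ln(0.6605) = 0.207379.
1 − 2Q = 0.725, giving −¼ ln(0.725) = 0.080396.
d = 0.207379 + 0.080396 = 0.287775.

0.2878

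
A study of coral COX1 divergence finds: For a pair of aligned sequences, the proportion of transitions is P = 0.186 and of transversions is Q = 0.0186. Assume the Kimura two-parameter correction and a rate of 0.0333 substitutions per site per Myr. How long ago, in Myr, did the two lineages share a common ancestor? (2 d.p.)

3.86

Under the Kimura two-parameter model, d = −½ ln(1 − 2P − Q) − ¼ ln(1 − 2Q).
1 − 2P − Q = 0.6094, giving −½ ln(0.6094) = 0.247640.
1 − 2Q = 0.9628, giving −¼ ln(0.9628) = 0.009477.
d = 0.247640 + 0.009477 = 0.257117.
Under a molecular clock d = 2μt, so t = d/(2μ) = 0.257117 / (2 × 0.0333) = 3.86 Myr.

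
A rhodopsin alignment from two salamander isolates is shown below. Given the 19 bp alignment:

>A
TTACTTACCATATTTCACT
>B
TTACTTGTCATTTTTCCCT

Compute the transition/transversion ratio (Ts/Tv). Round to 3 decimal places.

Transitions are A↔G and C↔T; transversions are all other mismatches.
Transitions: 2. Transversions: 2.
R = 2/2 = 1.000.

1.000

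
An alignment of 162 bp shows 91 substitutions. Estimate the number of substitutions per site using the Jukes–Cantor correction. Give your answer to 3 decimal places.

p = 91/162 ≈ 0.561728.
d = −(3/4) ln(1 − 4p/3) = −0.75 ln(1 − 0.748971) = −0.75 ln(0.251029)
  = −0.75 × (-1.382187) = 1.036640 substitutions/site.

1.037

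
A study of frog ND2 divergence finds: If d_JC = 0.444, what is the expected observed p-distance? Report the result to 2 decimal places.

0.34

p = (3/4)(1 − e^(−4d/3)) = 0.75 × (1 − e^(-0.592)) = 0.75 × (1 − 0.553220) = 0.335085.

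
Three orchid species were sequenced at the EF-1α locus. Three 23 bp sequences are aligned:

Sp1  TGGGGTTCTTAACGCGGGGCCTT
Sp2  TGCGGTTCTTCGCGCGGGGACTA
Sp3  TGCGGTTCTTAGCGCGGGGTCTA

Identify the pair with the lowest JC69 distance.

Sp2 and Sp3

Sp1–Sp2: 5/23 differ, p = 0.217, d = 0.257.
Sp1–Sp3: 4/23 differ, p = 0.174, d = 0.198.
Sp2–Sp3: 2/23 differ, p = 0.087, d = 0.092.
The smallest distance is between Sp2 and Sp3.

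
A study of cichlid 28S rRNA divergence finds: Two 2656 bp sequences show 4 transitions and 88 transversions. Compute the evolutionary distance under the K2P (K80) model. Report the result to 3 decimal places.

0.036

P = 4/2656 ≈ 0.001506 and Q = 88/2656 ≈ 0.033133.
Under the Kimura two-parameter model, d = −½ ln(1 − 2P − Q) − ¼ ln(1 − 2Q).
1 − 2P − Q = 0.963855, giving −½ ln(0.963855) = 0.018407.
1 − 2Q = 0.933734, giving −¼ ln(0.933734) = 0.017141.
d = 0.018407 + 0.017141 = 0.035548.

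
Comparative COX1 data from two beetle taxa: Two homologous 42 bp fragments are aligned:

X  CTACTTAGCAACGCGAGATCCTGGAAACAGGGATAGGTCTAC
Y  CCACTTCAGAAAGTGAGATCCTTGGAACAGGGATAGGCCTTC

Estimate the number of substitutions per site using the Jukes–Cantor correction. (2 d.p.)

The sequences differ at 10 of 42 sites (2, 7, 8, 9, 12, 14, 23, 25, 38, 41), so p = 10/42 ≈ 0.238095.
d = −(3/4) ln(1 − 4p/3) = −0.75 ln(1 − 0.31746) = −0.75 ln(0.68254)
  = −0.75 × (-0.381934) = 0.286451 substitutions/site.

0.29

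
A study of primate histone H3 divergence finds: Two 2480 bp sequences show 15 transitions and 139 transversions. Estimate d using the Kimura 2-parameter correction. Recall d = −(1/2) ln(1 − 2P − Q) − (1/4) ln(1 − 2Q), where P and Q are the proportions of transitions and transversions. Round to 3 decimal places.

0.065

P = 15/2480 ≈ 0.006048 and Q = 139/2480 ≈ 0.056048.
Under the Kimura two-parameter model, d = −½ ln(1 − 2P − Q) − ¼ ln(1 − 2Q).
1 − 2P − Q = 0.931856, giving −½ ln(0.931856) = 0.035288.
1 − 2Q = 0.887904, giving −¼ ln(0.887904) = 0.029723.
d = 0.035288 + 0.029723 = 0.065011.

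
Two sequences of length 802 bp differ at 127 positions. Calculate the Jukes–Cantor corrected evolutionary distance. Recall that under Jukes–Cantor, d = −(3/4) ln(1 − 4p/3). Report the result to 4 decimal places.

0.1779

p = 127/802 ≈ 0.158354.
d = −(3/4) ln(1 − 4p/3) = −0.75 ln(1 − 0.211139) = −0.75 ln(0.788861)
  = −0.75 × (-0.237165) = 0.177874 substitutions/site.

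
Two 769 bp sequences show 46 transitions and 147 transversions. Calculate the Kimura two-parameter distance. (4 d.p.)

0.3066

P = 46/769 ≈ 0.059818 and Q = 147/769 ≈ 0.191157.
Under the Kimura two-parameter model, d = −½ ln(1 − 2P − Q) − ¼ ln(1 − 2Q).
1 − 2P − Q = 0.689207, giving −½ ln(0.689207) = 0.186107.
1 − 2Q = 0.617686, giving −¼ ln(0.617686) = 0.120444.
d = 0.186107 + 0.120444 = 0.306551.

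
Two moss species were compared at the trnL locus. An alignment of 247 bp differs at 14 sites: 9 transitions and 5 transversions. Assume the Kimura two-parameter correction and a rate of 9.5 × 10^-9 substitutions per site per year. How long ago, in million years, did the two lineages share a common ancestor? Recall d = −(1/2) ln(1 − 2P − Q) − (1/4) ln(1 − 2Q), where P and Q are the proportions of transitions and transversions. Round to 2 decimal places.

3.12

P = 9/247 ≈ 0.036437 and Q = 5/247 ≈ 0.020243.
Under the Kimura two-parameter model, d = −½ ln(1 − 2P − Q) − ¼ ln(1 − 2Q).
1 − 2P − Q = 0.906883, giving −½ ln(0.906883) = 0.048871.
1 − 2Q = 0.959514, giving −¼ ln(0.959514) = 0.010332.
d = 0.048871 + 0.010332 = 0.059203.
Under a molecular clock d = 2μt, so t = d/(2μ) = 0.059203 / (2 × 9.5 × 10^-9) = 3.12 million years.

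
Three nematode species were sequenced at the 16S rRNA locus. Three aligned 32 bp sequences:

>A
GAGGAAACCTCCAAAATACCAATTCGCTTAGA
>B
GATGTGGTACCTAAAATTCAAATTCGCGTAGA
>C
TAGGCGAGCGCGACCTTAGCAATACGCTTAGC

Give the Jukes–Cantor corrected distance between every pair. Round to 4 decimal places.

A–B: 11/32 sites differ → p = 0.34375, d = −0.75 ln(1 − 0.458333) = 0.459828 ≈ 0.4598.
A–C: 12/32 sites differ → p = 0.375, d = −0.75 ln(1 − 0.5) = 0.519860 ≈ 0.5199.
B–C: 17/32 sites differ → p = 0.53125, d = −0.75 ln(1 − 0.708333) = 0.924107 ≈ 0.9241.

d(A,B) = 0.4598, d(A,C) = 0.5199, d(B,C) = 0.9241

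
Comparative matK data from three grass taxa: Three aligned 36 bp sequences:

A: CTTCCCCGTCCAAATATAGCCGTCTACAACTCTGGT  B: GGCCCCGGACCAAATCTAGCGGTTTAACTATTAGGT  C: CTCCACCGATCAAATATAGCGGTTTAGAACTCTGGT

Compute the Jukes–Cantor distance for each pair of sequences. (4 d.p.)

d(A,B) = 0.5482, d(A,C) = 0.2251, d(B,C) = 0.4408

A–B: 14/36 sites differ → p ≈ 0.388889, d = −0.75 ln(1 − 0.518519) = 0.548166 ≈ 0.5482.
A–C: 7/36 sites differ → p ≈ 0.194444, d = −0.75 ln(1 − 0.259259) = 0.225078 ≈ 0.2251.
B–C: 12/36 sites differ → p ≈ 0.333333, d = −0.75 ln(1 − 0.444444) = 0.440839 ≈ 0.4408.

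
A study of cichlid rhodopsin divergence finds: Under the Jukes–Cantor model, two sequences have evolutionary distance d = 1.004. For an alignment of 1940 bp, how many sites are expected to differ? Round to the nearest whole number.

Invert JC69: p = (3/4)(1 − e^(−4d/3)) = 0.75 × (1 − e^(-1.338667)) = 0.75 × (1 − 0.262195) = 0.553354.
Expected differing sites = pL ≈ 0.553354 × 1940 = 1073.50676 ≈ 1074.

1074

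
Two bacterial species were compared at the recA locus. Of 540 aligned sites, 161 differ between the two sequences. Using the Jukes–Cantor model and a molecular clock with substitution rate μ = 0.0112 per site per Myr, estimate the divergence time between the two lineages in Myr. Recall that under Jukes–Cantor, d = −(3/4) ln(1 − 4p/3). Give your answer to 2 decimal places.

p = 161/540 ≈ 0.298148.
d = −(3/4) ln(1 − 4p/3) = −0.75 ln(1 − 0.397531) = −0.75 ln(0.602469)
  = −0.75 × (-0.506719) = 0.380039 substitutions/site.
Under a molecular clock d = 2μt, so t = d/(2μ) = 0.380039 / (2 × 0.0112) = 16.97 Myr.

16.97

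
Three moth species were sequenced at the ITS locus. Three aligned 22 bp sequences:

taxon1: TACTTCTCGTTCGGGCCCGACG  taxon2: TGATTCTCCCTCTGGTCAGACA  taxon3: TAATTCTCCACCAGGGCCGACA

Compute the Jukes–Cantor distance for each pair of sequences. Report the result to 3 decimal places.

taxon1–taxon2: 8/22 sites differ → p ≈ 0.363636, d = −0.75 ln(1 − 0.484848) = 0.497470 ≈ 0.497.
taxon1–taxon3: 7/22 sites differ → p ≈ 0.318182, d = −0.75 ln(1 − 0.424243) = 0.414052 ≈ 0.414.
taxon2–taxon3: 6/22 sites differ → p ≈ 0.272727, d = −0.75 ln(1 − 0.363636) = 0.338988 ≈ 0.339.

d(taxon1,taxon2) = 0.497, d(taxon1,taxon3) = 0.414, d(taxon2,taxon3) = 0.339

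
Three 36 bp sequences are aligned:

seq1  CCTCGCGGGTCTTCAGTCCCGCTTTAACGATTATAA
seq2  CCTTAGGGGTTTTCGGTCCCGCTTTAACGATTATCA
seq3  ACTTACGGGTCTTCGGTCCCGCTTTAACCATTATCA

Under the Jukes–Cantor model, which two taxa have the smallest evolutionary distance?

seq2 and seq3

seq1–seq2: 6/36 differ, p = 0.167, d = 0.188.
seq1–seq3: 6/36 differ, p = 0.167, d = 0.188.
seq2–seq3: 4/36 differ, p = 0.111, d = 0.120.
The smallest distance is between seq2 and seq3.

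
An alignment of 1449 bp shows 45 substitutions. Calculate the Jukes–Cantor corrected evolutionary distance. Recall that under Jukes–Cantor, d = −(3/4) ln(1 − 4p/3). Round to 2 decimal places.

p = 45/1449 ≈ 0.031056.
d = −(3/4) ln(1 − 4p/3) = −0.75 ln(1 − 0.041408) = −0.75 ln(0.958592)
  = −0.75 × (-0.042290) = 0.031718 substitutions/site.

0.03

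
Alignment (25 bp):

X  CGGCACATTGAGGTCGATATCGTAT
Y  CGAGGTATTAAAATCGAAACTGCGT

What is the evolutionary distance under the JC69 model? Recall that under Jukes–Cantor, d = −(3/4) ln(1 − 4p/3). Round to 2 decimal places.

The sequences differ at 12 of 25 sites, so p = 12/25 = 0.48.
d = −(3/4) ln(1 − 4p/3) = −0.75 ln(1 − 0.64) = −0.75 ln(0.36)
  = −0.75 × (-1.021651) = 0.766238 substitutions/site.

0.77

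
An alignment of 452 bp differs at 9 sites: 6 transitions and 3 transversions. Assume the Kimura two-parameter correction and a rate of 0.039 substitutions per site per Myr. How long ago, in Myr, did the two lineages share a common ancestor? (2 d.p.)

P = 6/452 ≈ 0.013274 and Q = 3/452 ≈ 0.006637.
Under the Kimura two-parameter model, d = −½ ln(1 − 2P − Q) − ¼ ln(1 − 2Q).
1 − 2P − Q = 0.966815, giving −½ ln(0.966815) = 0.016874.
1 − 2Q = 0.986726, giving −¼ ln(0.986726) = 0.003341.
d = 0.016874 + 0.003341 = 0.020215.
Under a molecular clock d = 2μt, so t = d/(2μ) = 0.020215 / (2 × 0.039) = 0.26 Myr.

0.26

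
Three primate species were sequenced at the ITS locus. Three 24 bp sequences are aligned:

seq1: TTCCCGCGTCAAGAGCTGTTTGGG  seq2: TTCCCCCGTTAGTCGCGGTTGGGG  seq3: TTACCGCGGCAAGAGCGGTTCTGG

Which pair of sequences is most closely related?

seq1–seq2: 7/24 differ, p = 0.292, d = 0.369.
seq1–seq3: 5/24 differ, p = 0.208, d = 0.244.
seq2–seq3: 9/24 differ, p = 0.375, d = 0.520.
The smallest distance is between seq1 and seq3.

seq1 and seq3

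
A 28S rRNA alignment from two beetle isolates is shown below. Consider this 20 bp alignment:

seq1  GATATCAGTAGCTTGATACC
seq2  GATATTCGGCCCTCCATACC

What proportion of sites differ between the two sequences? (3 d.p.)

The sequences differ at 7 of 20 positions (sites 6, 7, 9, 10, 11, 14, 15).
p = 7/20 = 0.350.

0.350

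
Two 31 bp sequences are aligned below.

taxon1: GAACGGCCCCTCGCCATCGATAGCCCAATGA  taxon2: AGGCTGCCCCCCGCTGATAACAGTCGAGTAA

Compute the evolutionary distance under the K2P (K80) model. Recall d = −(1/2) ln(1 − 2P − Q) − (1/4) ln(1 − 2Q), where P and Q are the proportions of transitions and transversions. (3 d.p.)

1.078

Of 31 sites, 12 differences are transitions and 3 are transversions, so P = 12/31 ≈ 0.387097 and Q = 3/31 ≈ 0.096774.
Under the Kimura two-parameter model, d = −½ ln(1 − 2P − Q) − ¼ ln(1 − 2Q).
1 − 2P − Q = 0.129032, giving −½ ln(0.129032) = 1.023847.
1 − 2Q = 0.806452, giving −¼ ln(0.806452) = 0.053778.
d = 1.023847 + 0.053778 = 1.077625.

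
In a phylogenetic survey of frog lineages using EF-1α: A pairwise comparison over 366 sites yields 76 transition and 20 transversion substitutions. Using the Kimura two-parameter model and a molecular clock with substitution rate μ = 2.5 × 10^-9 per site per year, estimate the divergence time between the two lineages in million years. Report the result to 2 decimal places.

69.26

P = 76/366 ≈ 0.20765 and Q = 20/366 ≈ 0.054645.
Under the Kimura two-parameter model, d = −½ ln(1 − 2P − Q) − ¼ ln(1 − 2Q).
1 − 2P − Q = 0.530055, giving −½ ln(0.530055) = 0.317387.
1 − 2Q = 0.89071, giving −¼ ln(0.89071) = 0.028934.
d = 0.317387 + 0.028934 = 0.346321.
Under a molecular clock d = 2μt, so t = d/(2μ) = 0.346321 / (2 × 2.5 × 10^-9) = 69.26 million years.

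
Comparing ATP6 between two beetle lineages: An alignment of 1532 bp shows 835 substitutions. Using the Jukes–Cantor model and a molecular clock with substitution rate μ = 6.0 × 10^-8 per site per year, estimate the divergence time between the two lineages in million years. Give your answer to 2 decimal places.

8.11

p = 835/1532 ≈ 0.545039.
d = −(3/4) ln(1 − 4p/3) = −0.75 ln(1 − 0.726719) = −0.75 ln(0.273281)
  = −0.75 × (-1.297255) = 0.972941 substitutions/site.
Under a molecular clock d = 2μt, so t = d/(2μ) = 0.972941 / (2 × 6.0 × 10^-8) = 8.11 million years.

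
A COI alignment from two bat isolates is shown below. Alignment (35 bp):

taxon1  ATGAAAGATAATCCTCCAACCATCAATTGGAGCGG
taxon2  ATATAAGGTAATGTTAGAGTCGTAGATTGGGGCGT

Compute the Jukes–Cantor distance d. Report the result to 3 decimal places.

The sequences differ at 14 of 35 sites, so p = 14/35 = 0.4.
d = −(3/4) ln(1 − 4p/3) = −0.75 ln(1 − 0.533333) = −0.75 ln(0.466667)
  = −0.75 × (-0.762139) = 0.571604 substitutions/site.

0.572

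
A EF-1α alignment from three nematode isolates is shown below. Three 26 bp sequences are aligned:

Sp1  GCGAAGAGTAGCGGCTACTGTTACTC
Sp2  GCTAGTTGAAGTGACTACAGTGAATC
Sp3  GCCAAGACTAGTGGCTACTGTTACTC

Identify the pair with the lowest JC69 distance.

Sp1–Sp2: 10/26 differ, p = 0.385, d = 0.539.
Sp1–Sp3: 3/26 differ, p = 0.115, d = 0.125.
Sp2–Sp3: 10/26 differ, p = 0.385, d = 0.539.
The smallest distance is between Sp1 and Sp3.

Sp1 and Sp3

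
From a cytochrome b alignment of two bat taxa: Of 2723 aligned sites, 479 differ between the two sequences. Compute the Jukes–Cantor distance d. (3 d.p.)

0.200

p = 479/2723 ≈ 0.175909.
d = −(3/4) ln(1 − 4p/3) = −0.75 ln(1 − 0.234545) = −0.75 ln(0.765455)
  = −0.75 × (-0.267285) = 0.200464 substitutions/site.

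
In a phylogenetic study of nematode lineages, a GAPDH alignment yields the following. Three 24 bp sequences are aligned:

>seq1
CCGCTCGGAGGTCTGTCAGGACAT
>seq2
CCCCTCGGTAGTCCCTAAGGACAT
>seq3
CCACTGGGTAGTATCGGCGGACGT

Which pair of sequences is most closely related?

seq1–seq2: 6/24 differ, p = 0.250, d = 0.304.
seq1–seq3: 10/24 differ, p = 0.417, d = 0.608.
seq2–seq3: 8/24 differ, p = 0.333, d = 0.441.
The smallest distance is between seq1 and seq2.

seq1 and seq2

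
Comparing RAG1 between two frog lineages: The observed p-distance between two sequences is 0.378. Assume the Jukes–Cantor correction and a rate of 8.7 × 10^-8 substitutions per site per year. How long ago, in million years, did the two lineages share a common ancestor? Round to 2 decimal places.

d = −(3/4) ln(1 − 4p/3) = −0.75 ln(1 − 0.504) = −0.75 ln(0.496)
  = −0.75 × (-0.701179) = 0.525884 substitutions/site.
Under a molecular clock d = 2μt, so t = d/(2μ) = 0.525884 / (2 × 8.7 × 10^-8) = 3.02 million years.

3.02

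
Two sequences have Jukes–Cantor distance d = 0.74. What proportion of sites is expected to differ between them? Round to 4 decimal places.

0.4704

p = (3/4)(1 − e^(−4d/3)) = 0.75 × (1 − e^(-0.986667)) = 0.75 × (1 − 0.372817) = 0.470387.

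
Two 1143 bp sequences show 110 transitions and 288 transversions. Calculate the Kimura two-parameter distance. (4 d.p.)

0.4692

P = 110/1143 ≈ 0.096238 and Q = 288/1143 ≈ 0.251969.
Under the Kimura two-parameter model, d = −½ ln(1 − 2P − Q) − ¼ ln(1 − 2Q).
1 − 2P − Q = 0.555555, giving −½ ln(0.555555) = 0.293894.
1 − 2Q = 0.496062, giving −¼ ln(0.496062) = 0.175264.
d = 0.293894 + 0.175264 = 0.469158.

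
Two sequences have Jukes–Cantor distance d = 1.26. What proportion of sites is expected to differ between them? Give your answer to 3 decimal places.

p = (3/4)(1 − e^(−4d/3)) = 0.75 × (1 − e^(-1.68)) = 0.75 × (1 − 0.186374) = 0.610220.

0.610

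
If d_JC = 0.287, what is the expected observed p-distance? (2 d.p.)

0.24

p = (3/4)(1 − e^(−4d/3)) = 0.75 × (1 − e^(-0.382667)) = 0.75 × (1 − 0.682040) = 0.238470.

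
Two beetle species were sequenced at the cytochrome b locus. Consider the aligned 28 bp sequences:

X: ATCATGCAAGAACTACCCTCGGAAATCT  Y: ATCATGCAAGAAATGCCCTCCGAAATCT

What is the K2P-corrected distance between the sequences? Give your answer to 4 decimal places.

Of 28 sites, 1 differences are transitions and 2 are transversions, so P = 1/28 ≈ 0.035714 and Q = 2/28 ≈ 0.071429.
Under the Kimura two-parameter model, d = −½ ln(1 − 2P − Q) − ¼ ln(1 − 2Q).
1 − 2P − Q = 0.857143, giving −½ ln(0.857143) = 0.077075.
1 − 2Q = 0.857142, giving −¼ ln(0.857142) = 0.038538.
d = 0.077075 + 0.038538 = 0.115613.

0.1156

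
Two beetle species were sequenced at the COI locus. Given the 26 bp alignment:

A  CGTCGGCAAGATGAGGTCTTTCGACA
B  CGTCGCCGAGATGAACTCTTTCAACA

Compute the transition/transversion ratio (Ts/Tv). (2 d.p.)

Transitions are A↔G and C↔T; transversions are all other mismatches.
Transitions: 3. Transversions: 2.
R = 3/2 = 1.50.

1.50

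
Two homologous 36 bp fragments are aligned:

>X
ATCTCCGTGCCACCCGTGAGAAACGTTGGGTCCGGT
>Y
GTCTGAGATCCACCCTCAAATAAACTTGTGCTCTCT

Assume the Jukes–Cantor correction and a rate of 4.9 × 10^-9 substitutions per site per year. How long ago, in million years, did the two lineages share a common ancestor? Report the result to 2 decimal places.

76.01

The sequences differ at 17 of 36 sites, so p = 17/36 ≈ 0.472222.
d = −(3/4) ln(1 − 4p/3) = −0.75 ln(1 − 0.629629) = −0.75 ln(0.370371)
  = −0.75 × (-0.993250) = 0.744938 substitutions/site.
Under a molecular clock d = 2μt, so t = d/(2μ) = 0.744938 / (2 × 4.9 × 10^-9) = 76.01 million years.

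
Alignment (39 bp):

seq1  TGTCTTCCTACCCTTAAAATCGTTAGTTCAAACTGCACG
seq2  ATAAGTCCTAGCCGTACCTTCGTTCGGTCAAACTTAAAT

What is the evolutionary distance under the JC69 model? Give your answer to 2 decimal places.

The sequences differ at 16 of 39 sites, so p = 16/39 ≈ 0.410256.
d = −(3/4) ln(1 − 4p/3) = −0.75 ln(1 − 0.547008) = −0.75 ln(0.452992)
  = −0.75 × (-0.791881) = 0.593911 substitutions/site.

0.59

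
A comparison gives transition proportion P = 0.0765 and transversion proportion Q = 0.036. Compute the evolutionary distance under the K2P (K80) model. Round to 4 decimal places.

0.1234

Under the Kimura two-parameter model, d = −½ ln(1 − 2P − Q) − ¼ ln(1 − 2Q).
1 − 2P − Q = 0.811, giving −½ ln(0.811) = 0.104744.
1 − 2Q = 0.928, giving −¼ ln(0.928) = 0.018681.
d = 0.104744 + 0.018681 = 0.123425.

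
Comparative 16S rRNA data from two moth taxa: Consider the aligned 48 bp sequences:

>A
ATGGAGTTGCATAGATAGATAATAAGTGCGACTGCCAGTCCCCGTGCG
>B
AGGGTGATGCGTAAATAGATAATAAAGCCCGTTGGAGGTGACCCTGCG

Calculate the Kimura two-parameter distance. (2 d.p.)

0.48

Of 48 sites, 6 differences are transitions and 11 are transversions, so P = 6/48 = 0.125 and Q = 11/48 ≈ 0.229167.
Under the Kimura two-parameter model, d = −½ ln(1 − 2P − Q) − ¼ ln(1 − 2Q).
1 − 2P − Q = 0.520833, giving −½ ln(0.520833) = 0.326163.
1 − 2Q = 0.541666, giving −¼ ln(0.541666) = 0.153276.
d = 0.326163 + 0.153276 = 0.479439.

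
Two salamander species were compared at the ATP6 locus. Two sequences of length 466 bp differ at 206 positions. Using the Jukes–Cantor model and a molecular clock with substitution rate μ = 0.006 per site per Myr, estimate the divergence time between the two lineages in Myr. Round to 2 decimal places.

55.64

p = 206/466 ≈ 0.44206.
d = −(3/4) ln(1 − 4p/3) = −0.75 ln(1 − 0.589413) = −0.75 ln(0.410587)
  = −0.75 × (-0.890167) = 0.667625 substitutions/site.
Under a molecular clock d = 2μt, so t = d/(2μ) = 0.667625 / (2 × 0.006) = 55.64 Myr.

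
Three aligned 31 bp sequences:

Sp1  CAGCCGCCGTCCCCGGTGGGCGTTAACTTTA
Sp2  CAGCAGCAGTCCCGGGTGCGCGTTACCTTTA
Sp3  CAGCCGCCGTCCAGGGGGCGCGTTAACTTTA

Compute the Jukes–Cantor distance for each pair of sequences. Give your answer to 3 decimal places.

d(Sp1,Sp2) = 0.182, d(Sp1,Sp3) = 0.142, d(Sp2,Sp3) = 0.182

Sp1–Sp2: 5/31 sites differ → p ≈ 0.16129, d = −0.75 ln(1 − 0.215053) = 0.181604 ≈ 0.182.
Sp1–Sp3: 4/31 sites differ → p ≈ 0.129032, d = −0.75 ln(1 − 0.172043) = 0.141596 ≈ 0.142.
Sp2–Sp3: 5/31 sites differ → p ≈ 0.16129, d = −0.75 ln(1 − 0.215053) = 0.181604 ≈ 0.182.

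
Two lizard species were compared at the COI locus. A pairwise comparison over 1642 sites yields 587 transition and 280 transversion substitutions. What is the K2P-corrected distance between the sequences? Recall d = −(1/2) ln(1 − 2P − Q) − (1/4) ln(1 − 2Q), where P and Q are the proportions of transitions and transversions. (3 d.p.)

1.188

P = 587/1642 ≈ 0.357491 and Q = 280/1642 ≈ 0.170524.
Under the Kimura two-parameter model, d = −½ ln(1 − 2P − Q) − ¼ ln(1 − 2Q).
1 − 2P − Q = 0.114494, giving −½ ln(0.114494) = 1.083616.
1 − 2Q = 0.658952, giving −¼ ln(0.658952) = 0.104276.
d = 1.083616 + 0.104276 = 1.187892.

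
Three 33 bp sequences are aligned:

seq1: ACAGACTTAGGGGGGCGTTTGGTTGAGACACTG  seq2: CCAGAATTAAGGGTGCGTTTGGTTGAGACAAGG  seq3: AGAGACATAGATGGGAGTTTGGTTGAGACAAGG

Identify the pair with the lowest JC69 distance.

seq1 and seq2

seq1–seq2: 6/33 differ, p = 0.182, d = 0.208.
seq1–seq3: 7/33 differ, p = 0.212, d = 0.249.
seq2–seq3: 9/33 differ, p = 0.273, d = 0.339.
The smallest distance is between seq1 and seq2.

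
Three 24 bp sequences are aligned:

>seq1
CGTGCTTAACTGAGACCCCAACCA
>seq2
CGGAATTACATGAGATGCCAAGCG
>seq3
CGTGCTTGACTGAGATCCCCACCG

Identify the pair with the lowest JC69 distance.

seq1–seq2: 9/24 differ, p = 0.375, d = 0.520.
seq1–seq3: 4/24 differ, p = 0.167, d = 0.188.
seq2–seq3: 9/24 differ, p = 0.375, d = 0.520.
The smallest distance is between seq1 and seq3.

seq1 and seq3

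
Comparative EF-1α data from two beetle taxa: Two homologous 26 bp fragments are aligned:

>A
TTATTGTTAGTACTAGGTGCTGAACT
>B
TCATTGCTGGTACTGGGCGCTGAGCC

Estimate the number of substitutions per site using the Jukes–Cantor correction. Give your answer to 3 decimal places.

The sequences differ at 7 of 26 sites (2, 7, 9, 15, 18, 24, 26), so p = 7/26 ≈ 0.269231.
d = −(3/4) ln(1 − 4p/3) = −0.75 ln(1 − 0.358975) = −0.75 ln(0.641025)
  = −0.75 × (-0.444687) = 0.333515 substitutions/site.

0.334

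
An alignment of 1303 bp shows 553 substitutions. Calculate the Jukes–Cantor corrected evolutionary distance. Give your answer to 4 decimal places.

0.6258

p = 553/1303 ≈ 0.424405.
d = −(3/4) ln(1 − 4p/3) = −0.75 ln(1 − 0.565873) = −0.75 ln(0.434127)
  = −0.75 × (-0.834418) = 0.625814 substitutions/site.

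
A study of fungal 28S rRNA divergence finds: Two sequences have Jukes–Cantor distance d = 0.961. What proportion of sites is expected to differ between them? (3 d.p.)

p = (3/4)(1 − e^(−4d/3)) = 0.75 × (1 − e^(-1.281333)) = 0.75 × (1 − 0.277667) = 0.541750.

0.542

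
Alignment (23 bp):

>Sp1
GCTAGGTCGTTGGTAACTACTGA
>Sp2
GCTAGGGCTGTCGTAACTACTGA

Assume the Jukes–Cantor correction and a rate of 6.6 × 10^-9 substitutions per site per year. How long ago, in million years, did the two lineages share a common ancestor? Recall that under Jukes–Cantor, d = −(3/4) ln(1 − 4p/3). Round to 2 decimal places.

The sequences differ at 4 of 23 sites (7, 9, 10, 12), so p = 4/23 ≈ 0.173913.
d = −(3/4) ln(1 − 4p/3) = −0.75 ln(1 − 0.231884) = −0.75 ln(0.768116)
  = −0.75 × (-0.263815) = 0.197861 substitutions/site.
Under a molecular clock d = 2μt, so t = d/(2μ) = 0.197861 / (2 × 6.6 × 10^-9) = 14.99 million years.

14.99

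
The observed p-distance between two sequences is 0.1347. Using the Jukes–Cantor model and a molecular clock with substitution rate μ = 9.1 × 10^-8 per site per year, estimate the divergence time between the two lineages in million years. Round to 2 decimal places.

0.82

d = −(3/4) ln(1 − 4p/3) = −0.75 ln(1 − 0.1796) = −0.75 ln(0.8204)
  = −0.75 × (-0.197963) = 0.148472 substitutions/site.
Under a molecular clock d = 2μt, so t = d/(2μ) = 0.148472 / (2 × 9.1 × 10^-8) = 0.82 million years.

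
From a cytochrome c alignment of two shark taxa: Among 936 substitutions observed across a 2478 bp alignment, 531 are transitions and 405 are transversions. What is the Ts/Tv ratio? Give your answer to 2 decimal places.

1.31

R = 531/405 = 1.311111… ≈ 1.31 (to 2 d.p.).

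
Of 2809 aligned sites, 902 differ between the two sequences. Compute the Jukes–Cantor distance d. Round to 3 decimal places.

0.419

p = 902/2809 ≈ 0.321111.
d = −(3/4) ln(1 − 4p/3) = −0.75 ln(1 − 0.428148) = −0.75 ln(0.571852)
  = −0.75 × (-0.558875) = 0.419156 substitutions/site.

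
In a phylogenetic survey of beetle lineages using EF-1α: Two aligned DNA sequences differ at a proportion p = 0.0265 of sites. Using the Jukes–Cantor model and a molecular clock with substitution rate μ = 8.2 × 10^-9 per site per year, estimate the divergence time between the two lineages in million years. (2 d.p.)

1.65

d = −(3/4) ln(1 − 4p/3) = −0.75 ln(1 − 0.035333) = −0.75 ln(0.964667)
  = −0.75 × (-0.035972) = 0.026979 substitutions/site.
Under a molecular clock d = 2μt, so t = d/(2μ) = 0.026979 / (2 × 8.2 × 10^-9) = 1.65 million years.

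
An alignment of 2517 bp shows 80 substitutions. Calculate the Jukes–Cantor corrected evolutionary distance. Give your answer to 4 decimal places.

0.0325

p = 80/2517 ≈ 0.031784.
d = −(3/4) ln(1 − 4p/3) = −0.75 ln(1 − 0.042379) = −0.75 ln(0.957621)
  = −0.75 × (-0.043303) = 0.032477 substitutions/site.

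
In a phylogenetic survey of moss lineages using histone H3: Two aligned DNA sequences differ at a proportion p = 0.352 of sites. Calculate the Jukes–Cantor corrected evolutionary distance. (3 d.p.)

d = −(3/4) ln(1 − 4p/3) = −0.75 ln(1 − 0.469333) = −0.75 ln(0.530667)
  = −0.75 × (-0.633621) = 0.475216 substitutions/site.

0.475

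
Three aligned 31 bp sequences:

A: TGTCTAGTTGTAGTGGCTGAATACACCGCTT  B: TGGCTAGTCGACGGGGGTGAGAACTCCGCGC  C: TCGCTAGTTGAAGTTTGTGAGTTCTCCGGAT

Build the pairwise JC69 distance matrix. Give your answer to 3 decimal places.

A–B: 11/31 sites differ → p ≈ 0.354839, d = −0.75 ln(1 − 0.473119) = 0.480585 ≈ 0.481.
A–C: 11/31 sites differ → p ≈ 0.354839, d = −0.75 ln(1 − 0.473119) = 0.480585 ≈ 0.481.
B–C: 11/31 sites differ → p ≈ 0.354839, d = −0.75 ln(1 − 0.473119) = 0.480585 ≈ 0.481.

d(A,B) = 0.481, d(A,C) = 0.481, d(B,C) = 0.481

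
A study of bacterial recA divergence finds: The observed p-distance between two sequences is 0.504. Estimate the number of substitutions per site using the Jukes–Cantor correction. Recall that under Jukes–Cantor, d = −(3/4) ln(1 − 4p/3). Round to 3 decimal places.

d = −(3/4) ln(1 − 4p/3) = −0.75 ln(1 − 0.672) = −0.75 ln(0.328)
  = −0.75 × (-1.114742) = 0.836057 substitutions/site.

0.836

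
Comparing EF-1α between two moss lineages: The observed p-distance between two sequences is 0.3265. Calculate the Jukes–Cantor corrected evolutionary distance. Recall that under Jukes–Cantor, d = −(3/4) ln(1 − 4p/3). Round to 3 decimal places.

d = −(3/4) ln(1 − 4p/3) = −0.75 ln(1 − 0.435333) = −0.75 ln(0.564667)
  = −0.75 × (-0.571519) = 0.428639 substitutions/site.

0.429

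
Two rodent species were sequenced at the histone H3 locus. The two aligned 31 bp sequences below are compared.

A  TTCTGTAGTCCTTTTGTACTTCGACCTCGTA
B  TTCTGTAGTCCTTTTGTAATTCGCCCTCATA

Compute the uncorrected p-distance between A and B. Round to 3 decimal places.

0.097

The sequences differ at 3 of 31 positions (sites 19, 24, 29).
p = 3/31 = 0.096774… ≈ 0.097 (to 3 d.p.).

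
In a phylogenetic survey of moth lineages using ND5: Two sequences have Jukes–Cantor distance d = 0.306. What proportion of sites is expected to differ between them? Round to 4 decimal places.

0.2513

p = (3/4)(1 − e^(−4d/3)) = 0.75 × (1 − e^(-0.408)) = 0.75 × (1 − 0.664979) = 0.251266.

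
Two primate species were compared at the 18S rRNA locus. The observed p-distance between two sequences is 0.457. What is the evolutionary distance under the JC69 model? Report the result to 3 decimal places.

0.705

d = −(3/4) ln(1 − 4p/3) = −0.75 ln(1 − 0.609333) = −0.75 ln(0.390667)
  = −0.75 × (-0.939900) = 0.704925 substitutions/site.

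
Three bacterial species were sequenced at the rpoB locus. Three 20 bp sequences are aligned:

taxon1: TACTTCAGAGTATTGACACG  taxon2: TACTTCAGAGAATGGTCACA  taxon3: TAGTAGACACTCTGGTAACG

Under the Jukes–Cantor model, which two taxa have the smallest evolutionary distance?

taxon1–taxon2: 4/20 differ, p = 0.200, d = 0.233.
taxon1–taxon3: 9/20 differ, p = 0.450, d = 0.687.
taxon2–taxon3: 9/20 differ, p = 0.450, d = 0.687.
The smallest distance is between taxon1 and taxon2.

taxon1 and taxon2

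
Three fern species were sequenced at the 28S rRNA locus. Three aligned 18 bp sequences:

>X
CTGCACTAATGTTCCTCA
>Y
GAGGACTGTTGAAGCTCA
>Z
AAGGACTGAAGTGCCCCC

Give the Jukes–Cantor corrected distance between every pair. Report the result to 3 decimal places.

d(X,Y) = 0.673, d(X,Z) = 0.673, d(Y,Z) = 0.673

X–Y: 8/18 sites differ → p ≈ 0.444444, d = −0.75 ln(1 − 0.592592) = 0.673455 ≈ 0.673.
X–Z: 8/18 sites differ → p ≈ 0.444444, d = −0.75 ln(1 − 0.592592) = 0.673455 ≈ 0.673.
Y–Z: 8/18 sites differ → p ≈ 0.444444, d = −0.75 ln(1 − 0.592592) = 0.673455 ≈ 0.673.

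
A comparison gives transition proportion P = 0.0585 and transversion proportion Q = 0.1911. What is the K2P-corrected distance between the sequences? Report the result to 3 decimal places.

0.305

Under the Kimura two-parameter model, d = −½ ln(1 − 2P − Q) − ¼ ln(1 − 2Q).
1 − 2P − Q = 0.6919, giving −½ ln(0.6919) = 0.184157.
1 − 2Q = 0.6178, giving −¼ ln(0.6178) = 0.120398.
d = 0.184157 + 0.120398 = 0.304555.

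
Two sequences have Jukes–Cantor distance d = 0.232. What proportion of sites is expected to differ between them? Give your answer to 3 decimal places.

p = (3/4)(1 − e^(−4d/3)) = 0.75 × (1 − e^(-0.309333)) = 0.75 × (1 − 0.733936) = 0.199548.

0.200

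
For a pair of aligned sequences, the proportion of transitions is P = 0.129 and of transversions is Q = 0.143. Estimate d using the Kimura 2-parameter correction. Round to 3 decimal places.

Under the Kimura two-parameter model, d = −½ ln(1 − 2P − Q) − ¼ ln(1 − 2Q).
1 − 2P − Q = 0.599, giving −½ ln(0.599) = 0.256247.
1 − 2Q = 0.714, giving −¼ ln(0.714) = 0.084218.
d = 0.256247 + 0.084218 = 0.340465.

0.340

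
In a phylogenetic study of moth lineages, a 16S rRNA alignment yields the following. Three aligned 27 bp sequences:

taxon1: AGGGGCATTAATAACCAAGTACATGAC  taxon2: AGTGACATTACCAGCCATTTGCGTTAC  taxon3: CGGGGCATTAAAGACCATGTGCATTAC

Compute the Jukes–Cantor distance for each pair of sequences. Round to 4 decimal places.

taxon1–taxon2: 10/27 sites differ → p ≈ 0.37037, d = −0.75 ln(1 − 0.493827) = 0.510658 ≈ 0.5107.
taxon1–taxon3: 6/27 sites differ → p ≈ 0.222222, d = −0.75 ln(1 − 0.296296) = 0.263548 ≈ 0.2635.
taxon2–taxon3: 9/27 sites differ → p ≈ 0.333333, d = −0.75 ln(1 − 0.444444) = 0.440839 ≈ 0.4408.

d(taxon1,taxon2) = 0.5107, d(taxon1,taxon3) = 0.2635, d(taxon2,taxon3) = 0.4408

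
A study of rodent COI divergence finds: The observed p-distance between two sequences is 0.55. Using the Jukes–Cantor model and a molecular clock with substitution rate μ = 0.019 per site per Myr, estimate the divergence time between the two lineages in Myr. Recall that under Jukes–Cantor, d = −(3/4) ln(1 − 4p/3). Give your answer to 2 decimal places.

26.09

d = −(3/4) ln(1 − 4p/3) = −0.75 ln(1 − 0.733333) = −0.75 ln(0.266667)
  = −0.75 × (-1.321755) = 0.991316 substitutions/site.
Under a molecular clock d = 2μt, so t = d/(2μ) = 0.991316 / (2 × 0.019) = 26.09 Myr.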